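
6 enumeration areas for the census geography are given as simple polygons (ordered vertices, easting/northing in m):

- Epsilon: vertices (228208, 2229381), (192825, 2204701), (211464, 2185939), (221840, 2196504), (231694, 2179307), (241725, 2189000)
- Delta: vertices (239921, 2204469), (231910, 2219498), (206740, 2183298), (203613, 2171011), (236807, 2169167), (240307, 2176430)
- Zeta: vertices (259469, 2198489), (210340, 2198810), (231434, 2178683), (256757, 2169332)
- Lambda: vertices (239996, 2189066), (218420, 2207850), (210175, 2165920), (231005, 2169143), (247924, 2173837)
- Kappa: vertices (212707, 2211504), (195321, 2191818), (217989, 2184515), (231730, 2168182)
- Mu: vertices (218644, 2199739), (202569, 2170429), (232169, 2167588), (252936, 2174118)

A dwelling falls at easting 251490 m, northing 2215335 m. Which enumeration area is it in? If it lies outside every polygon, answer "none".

none

Cast a ray rightward from (251490, 2215335). For each polygon, the edges (by vertex number in listed order) whose endpoints lie on opposite sides of northing = 2215335, where each meets that height, and whether that is right or left of the point:
Epsilon: 1–2 at easting≈208070.7 (left), 6–1 at easting≈232909.7 (left) → 0 crossings.
Delta: 1–2 at easting≈234129.0 (left), 2–3 at easting≈229015.5 (left) → 0 crossings.
Zeta: no edge straddles that height → 0 crossings.
Lambda: no edge straddles that height → 0 crossings.
Kappa: no edge straddles that height → 0 crossings.
Mu: no edge straddles that height → 0 crossings.
All counts are even, so the point lies outside every listed polygon.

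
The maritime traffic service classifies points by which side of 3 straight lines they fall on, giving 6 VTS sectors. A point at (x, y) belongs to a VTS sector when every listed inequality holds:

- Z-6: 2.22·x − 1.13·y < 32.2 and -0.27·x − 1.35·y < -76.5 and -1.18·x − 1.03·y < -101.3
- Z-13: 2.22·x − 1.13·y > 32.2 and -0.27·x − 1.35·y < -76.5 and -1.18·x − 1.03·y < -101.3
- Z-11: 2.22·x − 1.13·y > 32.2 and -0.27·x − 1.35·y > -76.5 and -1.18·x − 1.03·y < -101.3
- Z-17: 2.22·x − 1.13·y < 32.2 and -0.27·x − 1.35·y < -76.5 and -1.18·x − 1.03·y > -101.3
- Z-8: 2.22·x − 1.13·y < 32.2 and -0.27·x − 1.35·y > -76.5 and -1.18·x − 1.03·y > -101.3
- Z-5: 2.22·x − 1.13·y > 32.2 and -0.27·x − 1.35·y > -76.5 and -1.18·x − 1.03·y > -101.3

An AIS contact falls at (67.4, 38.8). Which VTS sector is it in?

Z-11

2.22·67.4 − 1.13·38.8 = 105.784, which is > 32.2
-0.27·67.4 − 1.35·38.8 = -70.578, which is > -76.5
-1.18·67.4 − 1.03·38.8 = -119.496, which is < -101.3
This sign pattern matches Z-11.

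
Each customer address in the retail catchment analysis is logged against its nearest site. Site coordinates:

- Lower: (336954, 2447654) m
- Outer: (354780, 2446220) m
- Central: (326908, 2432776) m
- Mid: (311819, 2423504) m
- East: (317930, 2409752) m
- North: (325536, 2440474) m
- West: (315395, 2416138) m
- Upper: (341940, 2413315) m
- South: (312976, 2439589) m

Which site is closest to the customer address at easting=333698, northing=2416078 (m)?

Upper

Squared distances to each site:
Lower: 1007645312.000; Outer: 1352990888.000; Central: 324927304.000; Mid: 533836117.000; East: 288648100.000; North: 661783060.000; West: 335003409.000; Upper: 75564733.000; South: 982168405.000.
Minimum at Upper.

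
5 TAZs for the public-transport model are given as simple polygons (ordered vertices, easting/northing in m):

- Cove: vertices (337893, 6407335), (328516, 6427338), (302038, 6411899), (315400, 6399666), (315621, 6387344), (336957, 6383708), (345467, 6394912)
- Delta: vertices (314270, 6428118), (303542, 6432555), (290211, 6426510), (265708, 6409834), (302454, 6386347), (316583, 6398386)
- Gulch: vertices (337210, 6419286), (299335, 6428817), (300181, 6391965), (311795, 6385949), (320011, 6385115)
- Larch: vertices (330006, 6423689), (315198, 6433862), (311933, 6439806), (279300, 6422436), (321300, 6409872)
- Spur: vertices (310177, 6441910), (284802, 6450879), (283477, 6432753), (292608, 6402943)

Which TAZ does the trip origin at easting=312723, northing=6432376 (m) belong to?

Cast a ray rightward from (312723, 6432376). For each polygon, the edges (by vertex number in listed order) whose endpoints lie on opposite sides of northing = 6432376, where each meets that height, and whether that is right or left of the point:
Cove: no edge straddles that height → 0 crossings.
Delta: 1–2 at easting≈303974.8 (left), 2–3 at easting≈303147.3 (left) → 0 crossings.
Gulch: no edge straddles that height → 0 crossings.
Larch: 1–2 at easting≈317361.0 (right), 3–4 at easting≈297974.3 (left) → 1 crossing.
Spur: 3–4 at easting≈283592.5 (left), 4–1 at easting≈305878.4 (left) → 0 crossings.
Only Larch has an odd count, so the point is inside Larch.

Larch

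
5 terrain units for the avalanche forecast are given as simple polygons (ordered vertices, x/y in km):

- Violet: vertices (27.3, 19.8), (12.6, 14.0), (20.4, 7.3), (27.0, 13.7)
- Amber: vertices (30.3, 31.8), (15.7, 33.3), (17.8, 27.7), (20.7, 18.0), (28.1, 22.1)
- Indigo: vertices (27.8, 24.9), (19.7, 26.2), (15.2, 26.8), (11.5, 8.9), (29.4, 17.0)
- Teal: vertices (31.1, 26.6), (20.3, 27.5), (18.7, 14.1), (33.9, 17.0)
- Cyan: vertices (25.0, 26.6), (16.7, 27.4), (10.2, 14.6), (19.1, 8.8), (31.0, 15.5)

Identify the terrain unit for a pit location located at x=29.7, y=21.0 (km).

Cast a ray rightward from (29.7, 21.0). For each polygon, the edges (by vertex number in listed order) whose endpoints lie on opposite sides of y = 21.0, where each meets that height, and whether that is right or left of the point:
Violet: no edge straddles that height → 0 crossings.
Amber: 3–4 at x≈19.80 (left), 4–5 at x≈26.11 (left) → 0 crossings.
Indigo: 3–4 at x≈14.00 (left), 5–1 at x≈28.59 (left) → 0 crossings.
Teal: 2–3 at x≈19.52 (left), 4–1 at x≈32.73 (right) → 1 crossing.
Cyan: 2–3 at x≈13.45 (left), 5–1 at x≈28.03 (left) → 0 crossings.
Only Teal has an odd count, so the point is inside Teal.

Teal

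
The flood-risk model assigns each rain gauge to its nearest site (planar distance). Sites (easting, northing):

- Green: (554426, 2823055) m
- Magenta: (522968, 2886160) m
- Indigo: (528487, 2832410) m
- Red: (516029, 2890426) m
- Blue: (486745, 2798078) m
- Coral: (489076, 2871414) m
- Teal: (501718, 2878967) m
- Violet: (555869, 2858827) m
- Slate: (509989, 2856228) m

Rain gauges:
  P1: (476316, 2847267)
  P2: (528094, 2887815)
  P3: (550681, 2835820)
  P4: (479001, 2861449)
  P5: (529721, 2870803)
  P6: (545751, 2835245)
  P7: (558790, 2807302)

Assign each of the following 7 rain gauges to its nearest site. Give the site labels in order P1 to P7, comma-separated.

P1 → Coral (d²=745895209.00)
P2 → Magenta (d²=29014901.00)
P3 → Green (d²=176970250.00)
P4 → Coral (d²=200806850.00)
P5 → Magenta (d²=281440458.00)
P6 → Green (d²=223851725.00)
P7 → Green (d²=267201505.00)

Coral, Magenta, Green, Coral, Magenta, Green, Green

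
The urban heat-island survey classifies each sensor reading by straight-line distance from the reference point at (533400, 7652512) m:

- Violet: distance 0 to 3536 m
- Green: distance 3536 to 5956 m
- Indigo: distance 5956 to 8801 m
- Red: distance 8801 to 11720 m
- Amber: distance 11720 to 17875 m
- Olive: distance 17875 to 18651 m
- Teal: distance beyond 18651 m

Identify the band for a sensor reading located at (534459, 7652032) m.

Distance = √((534459−533400)² + (7652032−7652512)²) = √(1121481.000 + 230400.000) = 1162.704 m.
0 ≤ 1162.704 < 3536 → Violet.

Violet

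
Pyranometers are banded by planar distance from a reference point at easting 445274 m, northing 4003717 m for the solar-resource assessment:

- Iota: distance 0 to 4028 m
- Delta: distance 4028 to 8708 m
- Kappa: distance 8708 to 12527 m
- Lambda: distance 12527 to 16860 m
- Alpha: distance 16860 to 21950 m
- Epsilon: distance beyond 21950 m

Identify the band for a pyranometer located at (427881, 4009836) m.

Distance = √((427881−445274)² + (4009836−4003717)²) = √(302516449.000 + 37442161.000) = 18437.967 m.
16860 ≤ 18437.967 < 21950 → Alpha.

Alpha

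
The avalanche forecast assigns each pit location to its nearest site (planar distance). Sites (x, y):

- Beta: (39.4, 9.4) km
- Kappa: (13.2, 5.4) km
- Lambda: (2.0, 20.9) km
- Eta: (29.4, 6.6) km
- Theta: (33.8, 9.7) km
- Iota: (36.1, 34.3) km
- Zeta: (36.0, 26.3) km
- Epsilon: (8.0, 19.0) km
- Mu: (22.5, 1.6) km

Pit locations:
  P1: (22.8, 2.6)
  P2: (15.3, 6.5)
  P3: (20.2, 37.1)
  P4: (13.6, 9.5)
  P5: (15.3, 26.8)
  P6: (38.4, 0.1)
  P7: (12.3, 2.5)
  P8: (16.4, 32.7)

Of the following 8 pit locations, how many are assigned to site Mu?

1

P1 → Mu
P2 → Kappa
P3 → Iota
P4 → Kappa
P5 → Epsilon
P6 → Beta
P7 → Kappa
P8 → Epsilon
1 of the 8 goes to Mu.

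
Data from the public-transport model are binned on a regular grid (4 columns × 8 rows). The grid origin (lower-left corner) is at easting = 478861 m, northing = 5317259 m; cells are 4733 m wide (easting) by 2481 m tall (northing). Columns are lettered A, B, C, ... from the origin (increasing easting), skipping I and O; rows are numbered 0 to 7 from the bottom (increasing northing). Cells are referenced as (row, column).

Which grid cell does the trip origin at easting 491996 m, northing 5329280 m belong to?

Column index: ⌊(491996 − 478861) / 4733⌋ = ⌊2.775⌋ = 2 → column C
Row offset from origin: ⌊(5329280 − 5317259) / 2481⌋ = ⌊4.845⌋ = 4 → row 4

(4, C)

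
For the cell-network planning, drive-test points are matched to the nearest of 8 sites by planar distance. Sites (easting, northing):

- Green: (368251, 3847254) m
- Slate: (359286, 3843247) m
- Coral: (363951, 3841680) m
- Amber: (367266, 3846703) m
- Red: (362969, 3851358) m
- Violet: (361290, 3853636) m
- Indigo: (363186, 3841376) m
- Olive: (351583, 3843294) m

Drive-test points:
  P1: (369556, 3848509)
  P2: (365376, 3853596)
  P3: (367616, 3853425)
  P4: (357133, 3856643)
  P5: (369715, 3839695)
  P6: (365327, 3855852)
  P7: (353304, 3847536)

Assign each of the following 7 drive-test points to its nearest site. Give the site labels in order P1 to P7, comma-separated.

Green, Red, Red, Violet, Coral, Violet, Olive

P1 → Green (d²=3278050.00)
P2 → Red (d²=10802293.00)
P3 → Red (d²=25867098.00)
P4 → Violet (d²=26322698.00)
P5 → Coral (d²=37163921.00)
P6 → Violet (d²=21208025.00)
P7 → Olive (d²=20956405.00)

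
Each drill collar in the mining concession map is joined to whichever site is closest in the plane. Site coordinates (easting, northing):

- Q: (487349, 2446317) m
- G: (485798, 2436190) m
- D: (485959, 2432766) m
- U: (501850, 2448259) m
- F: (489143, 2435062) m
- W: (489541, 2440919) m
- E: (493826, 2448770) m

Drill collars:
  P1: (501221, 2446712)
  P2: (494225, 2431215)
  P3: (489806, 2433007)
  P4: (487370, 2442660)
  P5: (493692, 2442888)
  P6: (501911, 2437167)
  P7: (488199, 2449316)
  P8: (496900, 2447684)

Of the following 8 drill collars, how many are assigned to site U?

P1 → U
P2 → F
P3 → F
P4 → W
P5 → W
P6 → U
P7 → Q
P8 → E
2 of the 8 go to U.

2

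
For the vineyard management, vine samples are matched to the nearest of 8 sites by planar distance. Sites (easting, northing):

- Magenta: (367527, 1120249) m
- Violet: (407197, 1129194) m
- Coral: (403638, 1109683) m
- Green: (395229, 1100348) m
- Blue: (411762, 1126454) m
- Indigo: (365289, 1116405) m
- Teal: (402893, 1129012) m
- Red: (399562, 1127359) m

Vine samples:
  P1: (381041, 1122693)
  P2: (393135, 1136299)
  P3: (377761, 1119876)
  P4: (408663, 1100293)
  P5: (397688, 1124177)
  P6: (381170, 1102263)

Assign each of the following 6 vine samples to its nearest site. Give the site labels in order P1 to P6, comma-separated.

Magenta, Red, Magenta, Coral, Red, Green

P1 → Magenta (d²=188601332.00)
P2 → Red (d²=121229929.00)
P3 → Magenta (d²=104873885.00)
P4 → Coral (d²=113422725.00)
P5 → Red (d²=13637000.00)
P6 → Green (d²=201322706.00)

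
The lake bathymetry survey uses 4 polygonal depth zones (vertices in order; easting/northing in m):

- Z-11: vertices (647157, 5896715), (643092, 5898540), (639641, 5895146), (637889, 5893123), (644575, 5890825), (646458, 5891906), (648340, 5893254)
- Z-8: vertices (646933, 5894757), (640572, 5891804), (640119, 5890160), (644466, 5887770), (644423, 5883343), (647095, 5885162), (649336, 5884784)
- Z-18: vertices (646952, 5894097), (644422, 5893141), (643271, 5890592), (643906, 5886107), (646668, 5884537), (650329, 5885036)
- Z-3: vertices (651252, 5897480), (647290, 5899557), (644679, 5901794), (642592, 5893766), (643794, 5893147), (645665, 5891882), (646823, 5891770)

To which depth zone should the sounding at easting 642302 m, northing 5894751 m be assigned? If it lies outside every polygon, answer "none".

Z-11

Cast a ray rightward from (642302, 5894751). For each polygon, the edges (by vertex number in listed order) whose endpoints lie on opposite sides of northing = 5894751, where each meets that height, and whether that is right or left of the point:
Z-11: 3–4 at easting≈639298.9 (left), 7–1 at easting≈647828.3 (right) → 1 crossing.
Z-8: 1–2 at easting≈646920.1 (right), 7–1 at easting≈646934.4 (right) → 2 crossings.
Z-18: no edge straddles that height → 0 crossings.
Z-3: 3–4 at easting≈642848.1 (right), 7–1 at easting≈649135.2 (right) → 2 crossings.
Only Z-11 has an odd count, so the point is inside Z-11.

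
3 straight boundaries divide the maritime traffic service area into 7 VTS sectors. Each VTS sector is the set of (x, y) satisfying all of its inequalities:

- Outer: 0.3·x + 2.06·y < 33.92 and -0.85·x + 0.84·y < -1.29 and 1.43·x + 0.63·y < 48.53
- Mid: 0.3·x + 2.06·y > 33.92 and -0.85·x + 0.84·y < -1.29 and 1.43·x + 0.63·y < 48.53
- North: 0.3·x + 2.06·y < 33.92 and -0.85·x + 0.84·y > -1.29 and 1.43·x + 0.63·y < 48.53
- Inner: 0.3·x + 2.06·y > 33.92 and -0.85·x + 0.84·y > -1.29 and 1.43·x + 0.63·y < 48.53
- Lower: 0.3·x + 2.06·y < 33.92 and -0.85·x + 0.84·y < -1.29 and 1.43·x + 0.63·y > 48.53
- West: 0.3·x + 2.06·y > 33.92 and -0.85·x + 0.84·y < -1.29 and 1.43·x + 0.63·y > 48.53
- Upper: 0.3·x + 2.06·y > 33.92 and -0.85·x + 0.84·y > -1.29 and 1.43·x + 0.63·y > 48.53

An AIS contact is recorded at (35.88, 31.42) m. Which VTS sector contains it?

West

0.3·35.88 + 2.06·31.42 = 75.489, which is > 33.92
-0.85·35.88 + 0.84·31.42 = -4.105, which is < -1.29
1.43·35.88 + 0.63·31.42 = 71.103, which is > 48.53
This sign pattern matches West.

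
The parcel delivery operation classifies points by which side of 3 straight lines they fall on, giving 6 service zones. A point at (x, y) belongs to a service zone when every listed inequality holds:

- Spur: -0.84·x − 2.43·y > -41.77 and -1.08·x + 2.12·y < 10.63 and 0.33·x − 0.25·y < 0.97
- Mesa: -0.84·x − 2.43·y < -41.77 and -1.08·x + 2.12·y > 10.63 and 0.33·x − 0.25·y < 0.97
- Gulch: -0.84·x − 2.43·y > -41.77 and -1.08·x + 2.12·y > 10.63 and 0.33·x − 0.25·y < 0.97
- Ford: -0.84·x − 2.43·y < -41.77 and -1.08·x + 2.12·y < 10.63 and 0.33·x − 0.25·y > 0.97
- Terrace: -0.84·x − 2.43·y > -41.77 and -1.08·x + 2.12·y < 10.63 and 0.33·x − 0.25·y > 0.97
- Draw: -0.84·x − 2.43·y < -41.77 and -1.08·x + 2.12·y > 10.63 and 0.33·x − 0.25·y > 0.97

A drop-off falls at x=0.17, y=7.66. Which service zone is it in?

-0.84·0.17 − 2.43·7.66 = -18.757, which is > -41.77
-1.08·0.17 + 2.12·7.66 = 16.056, which is > 10.63
0.33·0.17 − 0.25·7.66 = -1.859, which is < 0.97
This sign pattern matches Gulch.

Gulch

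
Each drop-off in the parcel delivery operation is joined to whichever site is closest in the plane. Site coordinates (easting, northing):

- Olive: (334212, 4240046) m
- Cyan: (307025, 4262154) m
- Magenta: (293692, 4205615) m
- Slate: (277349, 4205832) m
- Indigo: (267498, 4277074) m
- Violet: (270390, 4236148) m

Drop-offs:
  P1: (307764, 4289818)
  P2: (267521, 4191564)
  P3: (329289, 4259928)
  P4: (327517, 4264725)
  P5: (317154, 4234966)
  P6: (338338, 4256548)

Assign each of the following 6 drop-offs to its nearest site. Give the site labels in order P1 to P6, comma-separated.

Cyan, Slate, Olive, Cyan, Olive, Olive

P1 → Cyan (d²=765843017.00)
P2 → Slate (d²=300165408.00)
P3 → Olive (d²=419529853.00)
P4 → Cyan (d²=426532105.00)
P5 → Olive (d²=316781764.00)
P6 → Olive (d²=289339880.00)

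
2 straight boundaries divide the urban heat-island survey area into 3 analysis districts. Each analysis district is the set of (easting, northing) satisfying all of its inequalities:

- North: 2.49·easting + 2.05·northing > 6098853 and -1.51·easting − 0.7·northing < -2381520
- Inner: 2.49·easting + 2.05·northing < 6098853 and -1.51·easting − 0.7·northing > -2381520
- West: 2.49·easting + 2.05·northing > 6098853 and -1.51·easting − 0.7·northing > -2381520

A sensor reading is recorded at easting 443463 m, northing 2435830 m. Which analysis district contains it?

Inner

2.49·443463 + 2.05·2435830 = 6097674.370, which is < 6098853
-1.51·443463 − 0.7·2435830 = -2374710.130, which is > -2381520
This sign pattern matches Inner.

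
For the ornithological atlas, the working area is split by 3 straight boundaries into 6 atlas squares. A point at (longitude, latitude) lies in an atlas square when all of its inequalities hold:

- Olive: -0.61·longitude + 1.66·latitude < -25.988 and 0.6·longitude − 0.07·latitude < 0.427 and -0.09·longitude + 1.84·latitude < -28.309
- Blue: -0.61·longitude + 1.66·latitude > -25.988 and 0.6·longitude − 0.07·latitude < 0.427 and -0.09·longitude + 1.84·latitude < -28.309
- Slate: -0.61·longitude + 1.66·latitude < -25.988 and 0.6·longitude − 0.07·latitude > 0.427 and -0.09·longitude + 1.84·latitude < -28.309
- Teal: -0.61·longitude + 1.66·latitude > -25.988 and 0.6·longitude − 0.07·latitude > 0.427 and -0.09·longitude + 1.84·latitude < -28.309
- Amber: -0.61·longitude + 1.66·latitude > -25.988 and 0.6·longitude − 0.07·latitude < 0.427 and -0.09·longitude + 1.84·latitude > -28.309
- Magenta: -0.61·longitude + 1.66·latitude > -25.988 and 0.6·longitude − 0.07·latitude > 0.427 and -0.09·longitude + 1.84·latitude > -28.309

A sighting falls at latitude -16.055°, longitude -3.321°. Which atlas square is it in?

Blue

-0.61·-3.321 + 1.66·-16.055 = -24.625, which is > -25.988
0.6·-3.321 − 0.07·-16.055 = -0.869, which is < 0.427
-0.09·-3.321 + 1.84·-16.055 = -29.242, which is < -28.309
This sign pattern matches Blue.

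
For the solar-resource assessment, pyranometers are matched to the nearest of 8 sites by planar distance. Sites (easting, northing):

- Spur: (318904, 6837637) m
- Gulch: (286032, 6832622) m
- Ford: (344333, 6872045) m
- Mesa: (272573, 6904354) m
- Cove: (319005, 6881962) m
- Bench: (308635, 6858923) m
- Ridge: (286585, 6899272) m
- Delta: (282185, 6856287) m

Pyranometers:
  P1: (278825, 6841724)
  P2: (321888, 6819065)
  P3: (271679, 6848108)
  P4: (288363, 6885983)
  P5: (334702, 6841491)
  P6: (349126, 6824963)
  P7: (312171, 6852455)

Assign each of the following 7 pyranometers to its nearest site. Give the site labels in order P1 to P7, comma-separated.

Gulch, Spur, Delta, Ridge, Spur, Spur, Bench

P1 → Gulch (d²=134787253.00)
P2 → Spur (d²=353823440.00)
P3 → Delta (d²=177272077.00)
P4 → Ridge (d²=179758805.00)
P5 → Spur (d²=264430120.00)
P6 → Spur (d²=1073999560.00)
P7 → Bench (d²=54338320.00)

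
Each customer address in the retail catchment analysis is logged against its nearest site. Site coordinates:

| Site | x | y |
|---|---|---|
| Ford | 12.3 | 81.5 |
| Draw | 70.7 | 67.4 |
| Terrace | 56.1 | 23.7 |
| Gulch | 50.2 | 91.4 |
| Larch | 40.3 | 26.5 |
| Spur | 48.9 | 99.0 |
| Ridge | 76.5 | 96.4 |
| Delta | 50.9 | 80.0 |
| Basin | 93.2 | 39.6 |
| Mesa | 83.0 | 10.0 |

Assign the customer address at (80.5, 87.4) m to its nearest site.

Squared distances to each site:
Ford: 4686.050; Draw: 496.040; Terrace: 4653.050; Gulch: 934.090; Larch: 5324.850; Spur: 1133.120; Ridge: 97.000; Delta: 930.920; Basin: 2446.130; Mesa: 5997.010.
Minimum at Ridge.

Ridge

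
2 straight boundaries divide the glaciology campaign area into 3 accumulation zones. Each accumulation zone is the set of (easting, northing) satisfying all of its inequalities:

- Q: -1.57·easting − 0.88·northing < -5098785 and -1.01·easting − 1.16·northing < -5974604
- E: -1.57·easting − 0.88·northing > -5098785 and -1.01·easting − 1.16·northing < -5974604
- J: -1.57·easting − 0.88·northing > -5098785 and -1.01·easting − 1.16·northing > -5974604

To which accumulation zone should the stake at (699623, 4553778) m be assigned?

Q

-1.57·699623 − 0.88·4553778 = -5105732.750, which is < -5098785
-1.01·699623 − 1.16·4553778 = -5989001.710, which is < -5974604
This sign pattern matches Q.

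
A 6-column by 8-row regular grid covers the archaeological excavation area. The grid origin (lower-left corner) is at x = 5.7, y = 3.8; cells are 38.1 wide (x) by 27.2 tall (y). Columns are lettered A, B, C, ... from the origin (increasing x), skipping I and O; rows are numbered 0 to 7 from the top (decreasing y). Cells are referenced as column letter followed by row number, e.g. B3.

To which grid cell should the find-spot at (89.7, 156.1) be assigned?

Column index: ⌊(89.7 − 5.7) / 38.1⌋ = ⌊2.205⌋ = 2 → column C
Row offset from origin: ⌊(156.1 − 3.8) / 27.2⌋ = ⌊5.599⌋ = 5 → row 2 (counted from top)

C2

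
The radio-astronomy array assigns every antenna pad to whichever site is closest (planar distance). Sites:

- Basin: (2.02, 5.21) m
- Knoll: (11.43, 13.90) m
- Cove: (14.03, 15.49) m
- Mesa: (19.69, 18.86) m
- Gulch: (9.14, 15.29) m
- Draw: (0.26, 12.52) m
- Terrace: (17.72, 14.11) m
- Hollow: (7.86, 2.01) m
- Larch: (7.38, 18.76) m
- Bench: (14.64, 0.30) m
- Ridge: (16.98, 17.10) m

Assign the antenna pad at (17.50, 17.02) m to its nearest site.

Ridge

Squared distances to each site:
Basin: 379.106; Knoll: 46.579; Cove: 14.382; Mesa: 8.182; Gulch: 72.882; Draw: 317.468; Terrace: 8.517; Hollow: 318.230; Larch: 105.442; Bench: 287.738; Ridge: 0.277.
Minimum at Ridge.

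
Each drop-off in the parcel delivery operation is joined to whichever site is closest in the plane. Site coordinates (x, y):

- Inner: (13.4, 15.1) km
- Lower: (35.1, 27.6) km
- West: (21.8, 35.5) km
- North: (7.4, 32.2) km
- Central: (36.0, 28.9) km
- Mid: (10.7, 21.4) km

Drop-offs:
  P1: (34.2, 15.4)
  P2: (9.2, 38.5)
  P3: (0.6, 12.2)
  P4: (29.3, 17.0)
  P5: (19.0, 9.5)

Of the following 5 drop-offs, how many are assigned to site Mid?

0

P1 → Lower
P2 → North
P3 → Inner
P4 → Lower
P5 → Inner
0 of the 5 go to Mid.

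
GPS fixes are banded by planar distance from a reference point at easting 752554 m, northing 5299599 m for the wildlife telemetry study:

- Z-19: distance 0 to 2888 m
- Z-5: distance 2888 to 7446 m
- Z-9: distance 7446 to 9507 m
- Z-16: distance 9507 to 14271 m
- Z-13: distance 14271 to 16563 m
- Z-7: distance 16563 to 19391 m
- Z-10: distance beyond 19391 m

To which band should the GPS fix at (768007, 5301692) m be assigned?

Distance = √((768007−752554)² + (5301692−5299599)²) = √(238795209.000 + 4380649.000) = 15594.097 m.
14271 ≤ 15594.097 < 16563 → Z-13.

Z-13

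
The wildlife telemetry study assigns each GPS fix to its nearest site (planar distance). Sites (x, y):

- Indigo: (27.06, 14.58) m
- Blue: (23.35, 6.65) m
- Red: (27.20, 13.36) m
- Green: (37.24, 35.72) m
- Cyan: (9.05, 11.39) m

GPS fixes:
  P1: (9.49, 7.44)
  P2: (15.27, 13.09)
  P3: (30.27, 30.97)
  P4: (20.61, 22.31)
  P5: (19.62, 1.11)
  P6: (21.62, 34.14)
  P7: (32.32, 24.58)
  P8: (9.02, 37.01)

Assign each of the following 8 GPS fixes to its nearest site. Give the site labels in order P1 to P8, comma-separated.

P1 → Cyan (d²=15.80)
P2 → Cyan (d²=41.58)
P3 → Green (d²=71.14)
P4 → Indigo (d²=101.36)
P5 → Blue (d²=44.60)
P6 → Green (d²=246.48)
P7 → Indigo (d²=127.67)
P8 → Cyan (d²=656.39)

Cyan, Cyan, Green, Indigo, Blue, Green, Indigo, Cyan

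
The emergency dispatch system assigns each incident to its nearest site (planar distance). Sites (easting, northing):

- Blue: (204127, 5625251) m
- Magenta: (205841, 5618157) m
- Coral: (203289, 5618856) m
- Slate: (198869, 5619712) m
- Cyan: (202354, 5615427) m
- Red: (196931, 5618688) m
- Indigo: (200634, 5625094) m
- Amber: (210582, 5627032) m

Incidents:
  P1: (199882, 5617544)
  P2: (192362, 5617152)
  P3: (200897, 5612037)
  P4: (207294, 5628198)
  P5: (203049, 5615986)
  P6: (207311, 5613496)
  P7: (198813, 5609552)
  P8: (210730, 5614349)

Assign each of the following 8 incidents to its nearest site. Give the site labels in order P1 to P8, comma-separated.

Slate, Red, Cyan, Amber, Cyan, Magenta, Cyan, Magenta

P1 → Slate (d²=5726393.00)
P2 → Red (d²=23235057.00)
P3 → Cyan (d²=13614949.00)
P4 → Amber (d²=12170500.00)
P5 → Cyan (d²=795506.00)
P6 → Magenta (d²=23885821.00)
P7 → Cyan (d²=47054306.00)
P8 → Magenta (d²=38403185.00)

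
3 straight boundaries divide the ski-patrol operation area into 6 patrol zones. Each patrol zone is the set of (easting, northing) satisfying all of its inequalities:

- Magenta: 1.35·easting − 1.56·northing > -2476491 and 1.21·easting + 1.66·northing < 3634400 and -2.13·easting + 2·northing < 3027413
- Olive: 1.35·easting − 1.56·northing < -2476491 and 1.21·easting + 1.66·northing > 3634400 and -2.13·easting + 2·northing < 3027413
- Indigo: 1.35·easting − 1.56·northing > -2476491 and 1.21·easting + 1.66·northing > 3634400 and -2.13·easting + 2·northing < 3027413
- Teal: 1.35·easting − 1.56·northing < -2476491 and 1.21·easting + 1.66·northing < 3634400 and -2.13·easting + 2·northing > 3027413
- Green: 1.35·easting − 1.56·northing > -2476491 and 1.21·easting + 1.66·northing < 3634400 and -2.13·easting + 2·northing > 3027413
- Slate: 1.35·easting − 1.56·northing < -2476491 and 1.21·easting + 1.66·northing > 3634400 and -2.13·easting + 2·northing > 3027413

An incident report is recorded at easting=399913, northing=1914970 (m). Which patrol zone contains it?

Indigo

1.35·399913 − 1.56·1914970 = -2447470.650, which is > -2476491
1.21·399913 + 1.66·1914970 = 3662744.930, which is > 3634400
-2.13·399913 + 2·1914970 = 2978125.310, which is < 3027413
This sign pattern matches Indigo.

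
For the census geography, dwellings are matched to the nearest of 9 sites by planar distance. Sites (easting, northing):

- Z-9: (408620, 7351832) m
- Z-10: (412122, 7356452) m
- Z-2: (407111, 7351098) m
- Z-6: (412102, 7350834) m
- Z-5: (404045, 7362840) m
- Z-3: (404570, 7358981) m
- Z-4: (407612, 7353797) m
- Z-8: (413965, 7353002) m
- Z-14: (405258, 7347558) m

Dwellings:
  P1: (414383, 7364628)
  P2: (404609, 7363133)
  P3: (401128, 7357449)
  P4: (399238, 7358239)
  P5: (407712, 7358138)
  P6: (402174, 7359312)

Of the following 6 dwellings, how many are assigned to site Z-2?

0

P1 → Z-10
P2 → Z-5
P3 → Z-3
P4 → Z-3
P5 → Z-3
P6 → Z-3
0 of the 6 go to Z-2.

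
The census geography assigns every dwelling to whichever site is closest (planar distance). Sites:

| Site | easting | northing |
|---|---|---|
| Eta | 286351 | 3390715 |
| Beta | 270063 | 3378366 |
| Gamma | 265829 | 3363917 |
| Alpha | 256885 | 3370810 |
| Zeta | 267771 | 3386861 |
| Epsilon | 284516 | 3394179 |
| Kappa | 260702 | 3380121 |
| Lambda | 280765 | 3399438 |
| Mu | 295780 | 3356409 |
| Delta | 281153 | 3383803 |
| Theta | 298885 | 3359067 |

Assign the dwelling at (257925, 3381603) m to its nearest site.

Kappa

Squared distances to each site:
Eta: 891066020.000; Beta: 157809213.000; Gamma: 375267812.000; Alpha: 117570449.000; Zeta: 124590280.000; Epsilon: 865237057.000; Kappa: 9908053.000; Lambda: 839752825.000; Mu: 2067738661.000; Delta: 544379984.000; Theta: 2185592896.000.
Minimum at Kappa.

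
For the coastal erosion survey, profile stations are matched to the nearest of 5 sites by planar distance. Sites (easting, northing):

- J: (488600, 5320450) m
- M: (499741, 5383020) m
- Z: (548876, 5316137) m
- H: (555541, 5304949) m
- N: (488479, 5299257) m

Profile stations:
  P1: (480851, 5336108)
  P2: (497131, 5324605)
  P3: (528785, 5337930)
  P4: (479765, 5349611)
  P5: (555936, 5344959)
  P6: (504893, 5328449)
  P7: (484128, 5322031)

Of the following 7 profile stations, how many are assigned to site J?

5

P1 → J
P2 → J
P3 → Z
P4 → J
P5 → Z
P6 → J
P7 → J
5 of the 7 go to J.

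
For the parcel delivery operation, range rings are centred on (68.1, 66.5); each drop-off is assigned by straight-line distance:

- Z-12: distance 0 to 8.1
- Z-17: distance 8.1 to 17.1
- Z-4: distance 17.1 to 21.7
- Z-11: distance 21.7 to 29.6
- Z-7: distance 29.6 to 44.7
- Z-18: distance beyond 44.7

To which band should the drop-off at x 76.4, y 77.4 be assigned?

Z-17

Distance = √((76.4−68.1)² + (77.4−66.5)²) = √(68.890 + 118.810) = 13.700.
8.1 ≤ 13.700 < 17.1 → Z-17.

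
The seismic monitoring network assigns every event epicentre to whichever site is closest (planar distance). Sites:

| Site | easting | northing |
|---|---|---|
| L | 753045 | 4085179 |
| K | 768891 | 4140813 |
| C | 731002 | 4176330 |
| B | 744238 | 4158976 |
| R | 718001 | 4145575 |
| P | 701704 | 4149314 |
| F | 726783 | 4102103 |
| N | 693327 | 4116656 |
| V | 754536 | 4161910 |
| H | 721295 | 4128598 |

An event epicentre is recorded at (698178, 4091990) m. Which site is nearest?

N

Squared distances to each site:
L: 3056777410.000; K: 7384013698.000; C: 8190650576.000; B: 6608647796.000; R: 3264303554.000; P: 3298473652.000; F: 920518794.000; N: 631943757.000; V: 8065030564.000; H: 1874541353.000.
Minimum at N.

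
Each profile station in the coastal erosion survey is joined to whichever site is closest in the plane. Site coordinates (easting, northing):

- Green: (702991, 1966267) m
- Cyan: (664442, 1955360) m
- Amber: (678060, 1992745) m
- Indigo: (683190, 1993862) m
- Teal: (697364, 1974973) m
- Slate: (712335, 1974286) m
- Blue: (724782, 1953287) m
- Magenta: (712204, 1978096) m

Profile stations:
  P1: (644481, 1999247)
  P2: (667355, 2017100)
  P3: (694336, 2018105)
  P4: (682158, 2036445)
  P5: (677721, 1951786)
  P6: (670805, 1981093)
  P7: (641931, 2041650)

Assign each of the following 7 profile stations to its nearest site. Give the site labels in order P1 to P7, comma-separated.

Amber, Amber, Indigo, Indigo, Cyan, Amber, Amber

P1 → Amber (d²=1169825245.00)
P2 → Amber (d²=707763050.00)
P3 → Indigo (d²=711956365.00)
P4 → Indigo (d²=1814376913.00)
P5 → Cyan (d²=189105317.00)
P6 → Amber (d²=188404129.00)
P7 → Amber (d²=3697003666.00)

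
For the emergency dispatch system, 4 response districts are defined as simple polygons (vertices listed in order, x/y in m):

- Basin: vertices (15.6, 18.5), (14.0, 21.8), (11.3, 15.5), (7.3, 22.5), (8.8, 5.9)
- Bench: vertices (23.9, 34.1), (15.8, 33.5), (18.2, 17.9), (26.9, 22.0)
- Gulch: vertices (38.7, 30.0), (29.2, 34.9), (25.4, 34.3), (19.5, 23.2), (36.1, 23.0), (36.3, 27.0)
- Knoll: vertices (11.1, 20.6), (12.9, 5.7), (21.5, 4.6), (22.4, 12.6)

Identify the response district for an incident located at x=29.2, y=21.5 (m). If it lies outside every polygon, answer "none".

none

Cast a ray rightward from (29.2, 21.5). For each polygon, the edges (by vertex number in listed order) whose endpoints lie on opposite sides of y = 21.5, where each meets that height, and whether that is right or left of the point:
Basin: 1–2 at x≈14.15 (left), 2–3 at x≈13.87 (left), 3–4 at x≈7.87 (left), 4–5 at x≈7.39 (left) → 0 crossings.
Bench: 2–3 at x≈17.65 (left), 3–4 at x≈25.84 (left) → 0 crossings.
Gulch: no edge straddles that height → 0 crossings.
Knoll: no edge straddles that height → 0 crossings.
All counts are even, so the point lies outside every listed polygon.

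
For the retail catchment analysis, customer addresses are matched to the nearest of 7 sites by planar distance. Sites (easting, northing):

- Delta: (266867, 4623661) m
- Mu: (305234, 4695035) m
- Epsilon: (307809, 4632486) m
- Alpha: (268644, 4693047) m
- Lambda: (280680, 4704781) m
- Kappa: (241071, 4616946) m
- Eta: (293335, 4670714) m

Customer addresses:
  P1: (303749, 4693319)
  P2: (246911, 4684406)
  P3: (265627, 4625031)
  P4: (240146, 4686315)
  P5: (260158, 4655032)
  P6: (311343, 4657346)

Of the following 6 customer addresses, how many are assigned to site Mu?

1

P1 → Mu
P2 → Alpha
P3 → Delta
P4 → Alpha
P5 → Delta
P6 → Eta
1 of the 6 goes to Mu.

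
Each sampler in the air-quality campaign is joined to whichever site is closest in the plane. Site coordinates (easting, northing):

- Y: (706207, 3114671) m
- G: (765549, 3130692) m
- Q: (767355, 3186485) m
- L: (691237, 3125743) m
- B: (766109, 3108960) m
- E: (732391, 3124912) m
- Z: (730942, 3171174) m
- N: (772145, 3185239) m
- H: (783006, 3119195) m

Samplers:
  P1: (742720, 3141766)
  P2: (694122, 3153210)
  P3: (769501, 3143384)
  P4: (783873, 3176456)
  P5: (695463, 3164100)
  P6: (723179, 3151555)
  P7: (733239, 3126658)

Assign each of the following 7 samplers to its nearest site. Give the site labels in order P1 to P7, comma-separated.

E, L, G, N, Z, Z, E

P1 → E (d²=390745557.00)
P2 → L (d²=762759314.00)
P3 → G (d²=176705168.00)
P4 → N (d²=214687073.00)
P5 → Z (d²=1308800917.00)
P6 → Z (d²=445169330.00)
P7 → E (d²=3767620.00)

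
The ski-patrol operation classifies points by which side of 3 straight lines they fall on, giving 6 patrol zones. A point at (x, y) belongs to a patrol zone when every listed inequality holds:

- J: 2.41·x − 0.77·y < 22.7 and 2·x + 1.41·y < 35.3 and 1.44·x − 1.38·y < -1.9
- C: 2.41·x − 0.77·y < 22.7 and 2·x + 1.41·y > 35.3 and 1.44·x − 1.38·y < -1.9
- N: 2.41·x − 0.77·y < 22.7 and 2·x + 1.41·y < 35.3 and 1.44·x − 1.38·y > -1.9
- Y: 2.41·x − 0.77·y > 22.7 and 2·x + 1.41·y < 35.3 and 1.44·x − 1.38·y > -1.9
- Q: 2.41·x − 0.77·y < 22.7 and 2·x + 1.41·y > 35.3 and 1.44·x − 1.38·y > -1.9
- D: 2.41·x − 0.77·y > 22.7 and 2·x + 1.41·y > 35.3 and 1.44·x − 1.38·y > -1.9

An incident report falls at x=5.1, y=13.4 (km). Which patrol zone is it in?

J

2.41·5.1 − 0.77·13.4 = 1.973, which is < 22.7
2·5.1 + 1.41·13.4 = 29.094, which is < 35.3
1.44·5.1 − 1.38·13.4 = -11.148, which is < -1.9
This sign pattern matches J.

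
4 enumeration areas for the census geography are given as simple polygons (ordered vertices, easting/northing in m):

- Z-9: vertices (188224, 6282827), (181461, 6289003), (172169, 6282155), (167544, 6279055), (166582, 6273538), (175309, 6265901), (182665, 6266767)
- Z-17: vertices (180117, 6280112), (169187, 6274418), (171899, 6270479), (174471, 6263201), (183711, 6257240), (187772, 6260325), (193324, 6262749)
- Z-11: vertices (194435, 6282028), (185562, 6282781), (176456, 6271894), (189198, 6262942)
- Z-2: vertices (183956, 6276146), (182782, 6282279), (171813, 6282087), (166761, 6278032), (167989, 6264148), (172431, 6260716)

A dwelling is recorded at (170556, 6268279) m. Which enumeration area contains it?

Z-2

Cast a ray rightward from (170556, 6268279). For each polygon, the edges (by vertex number in listed order) whose endpoints lie on opposite sides of northing = 6268279, where each meets that height, and whether that is right or left of the point:
Z-9: 5–6 at easting≈172591.6 (right), 7–1 at easting≈183188.4 (right) → 2 crossings.
Z-17: 3–4 at easting≈172676.5 (right), 7–1 at easting≈189117.7 (right) → 2 crossings.
Z-11: 3–4 at easting≈181601.5 (right), 4–1 at easting≈190662.4 (right) → 2 crossings.
Z-2: 4–5 at easting≈167623.6 (left), 6–1 at easting≈178080.0 (right) → 1 crossing.
Only Z-2 has an odd count, so the point is inside Z-2.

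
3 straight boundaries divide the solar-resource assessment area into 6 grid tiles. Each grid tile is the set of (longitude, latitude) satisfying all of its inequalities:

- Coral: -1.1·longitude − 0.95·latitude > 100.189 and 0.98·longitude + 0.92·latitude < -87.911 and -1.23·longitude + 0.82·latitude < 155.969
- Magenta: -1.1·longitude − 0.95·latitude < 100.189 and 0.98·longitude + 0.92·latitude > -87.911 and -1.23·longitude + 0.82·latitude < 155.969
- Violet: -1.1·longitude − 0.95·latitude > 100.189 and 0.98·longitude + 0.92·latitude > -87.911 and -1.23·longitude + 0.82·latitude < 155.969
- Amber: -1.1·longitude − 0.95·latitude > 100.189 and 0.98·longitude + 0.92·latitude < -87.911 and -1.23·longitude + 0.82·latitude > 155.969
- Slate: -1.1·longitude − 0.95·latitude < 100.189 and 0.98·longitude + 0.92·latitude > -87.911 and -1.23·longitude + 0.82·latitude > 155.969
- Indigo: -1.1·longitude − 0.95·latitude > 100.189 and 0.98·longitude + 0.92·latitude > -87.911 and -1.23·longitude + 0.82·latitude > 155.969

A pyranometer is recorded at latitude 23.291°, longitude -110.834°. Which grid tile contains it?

Magenta

-1.1·-110.834 − 0.95·23.291 = 99.791, which is < 100.189
0.98·-110.834 + 0.92·23.291 = -87.190, which is > -87.911
-1.23·-110.834 + 0.82·23.291 = 155.424, which is < 155.969
This sign pattern matches Magenta.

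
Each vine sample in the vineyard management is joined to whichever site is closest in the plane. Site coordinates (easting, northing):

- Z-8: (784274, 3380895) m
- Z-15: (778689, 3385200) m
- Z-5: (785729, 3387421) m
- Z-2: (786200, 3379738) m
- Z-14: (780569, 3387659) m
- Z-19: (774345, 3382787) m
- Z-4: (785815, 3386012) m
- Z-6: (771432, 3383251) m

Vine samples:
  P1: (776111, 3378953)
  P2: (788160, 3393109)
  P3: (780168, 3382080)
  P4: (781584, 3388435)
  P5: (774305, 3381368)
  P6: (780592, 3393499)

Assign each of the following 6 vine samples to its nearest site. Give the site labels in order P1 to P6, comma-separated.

P1 → Z-19 (d²=17818312.00)
P2 → Z-5 (d²=38263105.00)
P3 → Z-15 (d²=11921841.00)
P4 → Z-14 (d²=1632401.00)
P5 → Z-19 (d²=2015161.00)
P6 → Z-14 (d²=34106129.00)

Z-19, Z-5, Z-15, Z-14, Z-19, Z-14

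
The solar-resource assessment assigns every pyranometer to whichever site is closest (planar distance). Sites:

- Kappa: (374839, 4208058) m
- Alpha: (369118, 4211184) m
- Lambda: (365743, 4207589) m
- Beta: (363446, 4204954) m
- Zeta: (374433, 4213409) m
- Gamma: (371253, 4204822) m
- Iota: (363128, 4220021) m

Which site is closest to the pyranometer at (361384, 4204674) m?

Squared distances to each site:
Kappa: 192488481.000; Alpha: 102194856.000; Lambda: 27498106.000; Beta: 4330244.000; Zeta: 246576626.000; Gamma: 97419065.000; Iota: 238571945.000.
Minimum at Beta.

Beta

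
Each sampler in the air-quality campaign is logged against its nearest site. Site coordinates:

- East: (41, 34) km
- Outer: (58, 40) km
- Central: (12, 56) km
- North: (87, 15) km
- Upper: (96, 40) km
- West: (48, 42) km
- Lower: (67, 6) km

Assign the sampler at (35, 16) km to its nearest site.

East

Squared distances to each site:
East: 360.000; Outer: 1105.000; Central: 2129.000; North: 2705.000; Upper: 4297.000; West: 845.000; Lower: 1124.000.
Minimum at East.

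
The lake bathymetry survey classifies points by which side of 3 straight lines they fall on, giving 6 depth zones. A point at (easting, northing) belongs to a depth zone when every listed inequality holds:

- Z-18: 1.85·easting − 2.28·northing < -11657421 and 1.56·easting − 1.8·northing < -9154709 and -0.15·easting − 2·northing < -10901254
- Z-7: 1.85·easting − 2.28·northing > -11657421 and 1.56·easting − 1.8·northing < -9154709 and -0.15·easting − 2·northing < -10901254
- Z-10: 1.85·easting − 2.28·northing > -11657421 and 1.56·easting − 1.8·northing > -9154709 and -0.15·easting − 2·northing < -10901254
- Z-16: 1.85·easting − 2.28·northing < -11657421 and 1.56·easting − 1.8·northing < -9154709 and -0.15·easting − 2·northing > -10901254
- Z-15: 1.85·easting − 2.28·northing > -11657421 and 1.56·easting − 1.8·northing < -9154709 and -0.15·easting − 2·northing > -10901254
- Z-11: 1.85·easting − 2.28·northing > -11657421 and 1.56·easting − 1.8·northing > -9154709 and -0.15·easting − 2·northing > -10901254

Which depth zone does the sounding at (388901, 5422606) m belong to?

Z-10

1.85·388901 − 2.28·5422606 = -11644074.830, which is > -11657421
1.56·388901 − 1.8·5422606 = -9154005.240, which is > -9154709
-0.15·388901 − 2·5422606 = -10903547.150, which is < -10901254
This sign pattern matches Z-10.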